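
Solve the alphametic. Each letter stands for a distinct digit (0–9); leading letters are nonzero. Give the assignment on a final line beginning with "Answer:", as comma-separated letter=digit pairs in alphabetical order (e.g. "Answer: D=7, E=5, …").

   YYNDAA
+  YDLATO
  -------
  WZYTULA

Step 1. [W] adding two 6-digit numbers gives at most 6+1 digits, and here it does — W is that final carry and must be 1, so W=1.
Step 2. [col 1: A + O ≡ A (mod 10)] column 1 reads A+O+carry(0)=A with nothing yet; with digits 1 already taken and all letters distinct, the only value for O is 0, so O=0.
Step 3. [col 1: A + O ≡ A (mod 10)] column 1 (A + O ≡ A (mod 10), carry-in 0) doesn't pin A yet; pick A=4 and continue. So A=4.
Step 4. [col 2: A + T ≡ L (mod 10)] column 2 (A + T ≡ L (mod 10), carry-in 0) doesn't pin T yet; pick T=2 and continue. So T=2.
Step 5. [col 2: A + T ≡ L (mod 10)] column 2: given A=4, T=2, carry-in 0, and digits 0,1,2,4 already taken and all letters distinct, A+T≡L (mod 10) forces L=6 ⇒ L=6.
Step 6. [col 3: D + A ≡ U (mod 10)] column 3 (D + A ≡ U (mod 10), carry-in 0) doesn't pin U yet; pick U=3 and continue, so U=3.
Step 7. [col 3: D + A ≡ U (mod 10)] from column 3 (A=4, U=3, carry-in 0, digits 0,1,2,3,4,6 already taken and all letters distinct): D must equal 9, so D=9.
Step 8. [col 4: N + L ≡ T (mod 10)] column 4: given L=6, T=2, carry-in 1, and digits 0,1,2,3,4,6,9 already taken and all letters distinct, N+L≡T (mod 10) forces N=5. So N=5.
Step 9. [col 5: Y + D ≡ Y (mod 10)] no forcing yet in column 5 (carry-in 1); Y=8 is free and consistent — try it ⇒ Y=8.
Step 10. [col 6: Y + Y ≡ Z (mod 10)] from column 6 (Y=8, carry-in 1, digits 0,1,2,3,4,5,6,8,9 already taken and all letters distinct): Z must equal 7, so Z=7.

Answer: A=4, D=9, L=6, N=5, O=0, T=2, U=3, W=1, Y=8, Z=7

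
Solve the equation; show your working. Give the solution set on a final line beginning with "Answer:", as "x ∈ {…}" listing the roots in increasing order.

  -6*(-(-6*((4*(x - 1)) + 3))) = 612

Step 1. [-6*(-(-6*((4*(x - 1)) + 3))) = 612] LHS = -6·(…); ÷-6 both sides, so div: -(-6*((4*(x - 1)) + 3)) = -102.
Step 2. [-(-6*((4*(x - 1)) + 3)) = -102] leading − — multiply by −1 ⇒ neg: -6*((4*(x - 1)) + 3) = 102.
Step 3. [-6*((4*(x - 1)) + 3) = 102] -6·(inner) — divide through by -6, so div: (4*(x - 1)) + 3 = -17.
Step 4. [(4*(x - 1)) + 3 = -17] peel the +3: subtract 3 from each side, so sub: 4*(x - 1) = -20.
Step 5. [4*(x - 1) = -20] divide by the outer 4 ⇒ div: x - 1 = -5.
Step 6. [x - 1 = -5] 1 comes off first (add 1), so sub: x = -4.

Answer: x ∈ {-4}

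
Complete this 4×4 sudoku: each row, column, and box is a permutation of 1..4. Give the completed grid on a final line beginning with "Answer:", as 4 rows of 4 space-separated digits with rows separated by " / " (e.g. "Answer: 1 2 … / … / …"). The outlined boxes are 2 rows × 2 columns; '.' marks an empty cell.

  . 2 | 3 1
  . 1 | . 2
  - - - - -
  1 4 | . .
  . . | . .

Step 1. [r4c4∈{3,4}] col 4 places 4 nowhere but r4c4. So r4c4=4.
Step 2. [r2c1∈{3,4}] in row 2, 3 fits only at r2c1, so r2c1=3.
Step 3. [r4c3∈{1,2}] 1 has one home in row 4: r4c3, so r4c3=1.
Step 4. [r1c1∈{4}] nothing but 4 survives at r1c1, so r1c1=4.
Step 5. [r3c4∈{3}] r3c4 has the single candidate 3, so r3c4=3.
Step 6. [r2c3∈{4}] r2c3's peers cover all but 4 ⇒ r2c3=4.
Step 7. [r4c1∈{2}] nothing but 2 survives at r4c1 ⇒ r4c1=2.
Step 8. [r4c2∈{3}] r4c2 has the single candidate 3 ⇒ r4c2=3.
Step 9. [r3c3∈{2}] only 2 remains possible at r3c3 ⇒ r3c3=2.

Answer: 4 2 3 1 / 3 1 4 2 / 1 4 2 3 / 2 3 1 4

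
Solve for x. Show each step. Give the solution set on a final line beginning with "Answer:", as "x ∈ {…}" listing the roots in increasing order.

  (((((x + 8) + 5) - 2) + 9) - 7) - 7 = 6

Step 1. [(((((x + 8) + 5) - 2) + 9) - 7) - 7 = 6] 7 comes off first (add 7). So sub: ((((x + 8) + 5) - 2) + 9) - 7 = 13.
Step 2. [((((x + 8) + 5) - 2) + 9) - 7 = 13] peel the -7: add 7 from each side, so sub: (((x + 8) + 5) - 2) + 9 = 20.
Step 3. [(((x + 8) + 5) - 2) + 9 = 20] peel the +9: subtract 9 from each side, so sub: ((x + 8) + 5) - 2 = 11.
Step 4. [((x + 8) + 5) - 2 = 11] the outer -2 inverts by adding 2, so sub: (x + 8) + 5 = 13.
Step 5. [(x + 8) + 5 = 13] the outer +5 inverts by subtracting 5 ⇒ sub: x + 8 = 8.
Step 6. [x + 8 = 8] the outer +8 inverts by subtracting 8 ⇒ sub: x = 0.

Answer: x ∈ {0}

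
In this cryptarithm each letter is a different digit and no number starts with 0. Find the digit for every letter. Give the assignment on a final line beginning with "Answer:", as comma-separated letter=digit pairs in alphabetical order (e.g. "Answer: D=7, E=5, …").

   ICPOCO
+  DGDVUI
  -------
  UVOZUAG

Step 1. [col 1: O + I ≡ G (mod 10)] no forcing yet in column 1 (carry-in 0); I=9 is free and consistent — try it, so I=9.
Step 2. [col 1: O + I ≡ G (mod 10)] no forcing yet in column 1 (carry-in 0); O=4 is free and consistent — try it, so O=4.
Step 3. [col 1: O + I ≡ G (mod 10)] from column 1 (O=4, I=9, carry-in 0, digits 4,9 already taken and all letters distinct): G must equal 3 ⇒ G=3.
Step 4. [col 2: C + U ≡ A (mod 10)] column 2 (C + U ≡ A (mod 10), carry-in 1) doesn't pin C yet; pick C=0 and continue. So C=0.
Step 5. [col 2: C + U ≡ A (mod 10)] several values work for A in column 2 (C + U ≡ A (mod 10), carry-in 1); try A=2. So A=2.
Step 6. [col 2: C + U ≡ A (mod 10)] from column 2 (C=0, A=2, carry-in 1, digits 0,2,3,4,9 already taken and all letters distinct): U must equal 1 ⇒ U=1.
Step 7. [col 3: O + V ≡ U (mod 10)] in column 3 we have O+V≡U with carry-in 0; given O=4, U=1 and digits 0,1,2,3,4,9 already taken and all letters distinct, that pins V to 7 ⇒ V=7.
Step 8. [col 4: P + D ≡ Z (mod 10)] in column 4 we have P+D≡Z with carry-in 1; given nothing yet and digits 0,1,2,3,4,7,9 already taken and all letters distinct, that pins Z to 5 ⇒ Z=5.
Step 9. [col 4: P + D ≡ Z (mod 10)] no forcing yet in column 4 (carry-in 1); D=8 is free and consistent — try it ⇒ D=8.
Step 10. [col 4: P + D ≡ Z (mod 10)] column 4: given D=8, Z=5, carry-in 1, and digits 0,1,2,3,4,5,7,8,9 already taken and all letters distinct, P+D≡Z (mod 10) forces P=6 ⇒ P=6.

Answer: A=2, C=0, D=8, G=3, I=9, O=4, P=6, U=1, V=7, Z=5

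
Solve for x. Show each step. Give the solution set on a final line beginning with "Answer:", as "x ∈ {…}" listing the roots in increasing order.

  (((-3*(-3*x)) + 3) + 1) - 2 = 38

Step 1. [(((-3*(-3*x)) + 3) + 1) - 2 = 38] 2 comes off first (add 2) ⇒ sub: ((-3*(-3*x)) + 3) + 1 = 40.
Step 2. [((-3*(-3*x)) + 3) + 1 = 40] 1 comes off first (subtract 1), so sub: (-3*(-3*x)) + 3 = 39.
Step 3. [(-3*(-3*x)) + 3 = 39] -3 divides every term; factor it out. So factor: (-3*x) - 1 = -13.
Step 4. [(-3*x) - 1 = -13] the outer -1 inverts by adding 1 ⇒ sub: -3*x = -12.
Step 5. [-3*x = -12] -3·(inner) — divide through by -3. So div: x = 4.

Answer: x ∈ {4}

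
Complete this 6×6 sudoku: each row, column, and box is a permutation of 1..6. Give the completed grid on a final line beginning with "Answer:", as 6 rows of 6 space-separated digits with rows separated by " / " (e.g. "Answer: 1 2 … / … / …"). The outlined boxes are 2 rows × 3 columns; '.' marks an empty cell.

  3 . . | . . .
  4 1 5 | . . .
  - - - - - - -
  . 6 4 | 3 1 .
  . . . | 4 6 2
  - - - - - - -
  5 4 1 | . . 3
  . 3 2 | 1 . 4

Step 1. [r1c4∈{2,5,6}] 5 has one home in col 4: r1c4 ⇒ r1c4=5.
Step 2. [r5c5∈{2}] only 2 remains possible at r5c5, so r5c5=2.
Step 3. [r2c6∈{6}] r2c6's peers cover all but 6, so r2c6=6.
Step 4. [r3c1∈{2}] r3c1 has the single candidate 2. So r3c1=2.
Step 5. [r4c2∈{5}] r4c2's peers cover all but 5, so r4c2=5.
Step 6. [r6c1∈{6}] nothing but 6 survives at r6c1. So r6c1=6.
Step 7. [r5c4∈{6}] r5c4 has the single candidate 6. So r5c4=6.
Step 8. [r1c5∈{4}] r1c5 has the single candidate 4. So r1c5=4.
Step 9. [r1c6∈{1}] r1c6's peers cover all but 1. So r1c6=1.
Step 10. [r4c1∈{1}] r4c1 has the single candidate 1 ⇒ r4c1=1.
Step 11. [r6c5∈{5}] r6c5 has the single candidate 5. So r6c5=5.
Step 12. [r1c2∈{2}] only 2 remains possible at r1c2, so r1c2=2.
Step 13. [r2c5∈{3}] r2c5 is down to just 3, so r2c5=3.
Step 14. [r3c6∈{5}] r3c6 is down to just 5, so r3c6=5.
Step 15. [r1c3∈{6}] r1c3 has the single candidate 6 ⇒ r1c3=6.
Step 16. [r2c4∈{2}] only 2 remains possible at r2c4 ⇒ r2c4=2.
Step 17. [r4c3∈{3}] nothing but 3 survives at r4c3, so r4c3=3.

Answer: 3 2 6 5 4 1 / 4 1 5 2 3 6 / 2 6 4 3 1 5 / 1 5 3 4 6 2 / 5 4 1 6 2 3 / 6 3 2 1 5 4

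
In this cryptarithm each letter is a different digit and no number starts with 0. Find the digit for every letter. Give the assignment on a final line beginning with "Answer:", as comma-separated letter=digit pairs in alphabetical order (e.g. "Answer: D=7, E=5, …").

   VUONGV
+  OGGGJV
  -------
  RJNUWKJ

Step 1. [col 1: V + V ≡ J (mod 10)] column 1 (V + V ≡ J (mod 10), carry-in 0) doesn't pin V yet; pick V=7 and continue ⇒ V=7.
Step 2. [R] R is the leading digit of a 7-digit sum of two 6-digit numbers; the final carry is exactly 1. So R=1.
Step 3. [col 1: V + V ≡ J (mod 10)] in column 1 we have V+V≡J with carry-in 0; given V=7 and digits 1,7 already taken and all letters distinct, that pins J to 4, so J=4.
Step 4. [col 2: G + J ≡ K (mod 10)] no forcing yet in column 2 (carry-in 1); K=8 is free and consistent — try it. So K=8.
Step 5. [col 2: G + J ≡ K (mod 10)] in column 2 we have G+J≡K with carry-in 1; given J=4, K=8 and digits 1,4,7,8 already taken and all letters distinct, that pins G to 3. So G=3.
Step 6. [col 3: N + G ≡ W (mod 10)] no forcing yet in column 3 (carry-in 0); W=5 is free and consistent — try it. So W=5.
Step 7. [col 3: N + G ≡ W (mod 10)] in column 3 we have N+G≡W with carry-in 0; given G=3, W=5 and digits 1,3,4,5,7,8 already taken and all letters distinct, that pins N to 2 ⇒ N=2.
Step 8. [col 4: O + G ≡ U (mod 10)] in column 4 we have O+G≡U with carry-in 0; given G=3 and digits 1,2,3,4,5,7,8 already taken and all letters distinct, that pins U to 9 ⇒ U=9.
Step 9. [col 4: O + G ≡ U (mod 10)] column 4: given G=3, U=9, carry-in 0, and digits 1,2,3,4,5,7,8,9 already taken and all letters distinct, O+G≡U (mod 10) forces O=6. So O=6.

Answer: G=3, J=4, K=8, N=2, O=6, R=1, U=9, V=7, W=5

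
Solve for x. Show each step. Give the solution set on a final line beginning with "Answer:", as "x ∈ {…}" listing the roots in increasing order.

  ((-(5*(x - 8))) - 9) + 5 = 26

Step 1. [((-(5*(x - 8))) - 9) + 5 = 26] peel the +5: subtract 5 from each side, so sub: (-(5*(x - 8))) - 9 = 21.
Step 2. [(-(5*(x - 8))) - 9 = 21] peel the -9: add 9 from each side. So sub: -(5*(x - 8)) = 30.
Step 3. [-(5*(x - 8)) = 30] LHS negated; negate both sides, so neg: 5*(x - 8) = -30.
Step 4. [5*(x - 8) = -30] 5·(inner) — divide through by 5, so div: x - 8 = -6.
Step 5. [x - 8 = -6] peel the -8: add 8 from each side, so sub: x = 2.

Answer: x ∈ {2}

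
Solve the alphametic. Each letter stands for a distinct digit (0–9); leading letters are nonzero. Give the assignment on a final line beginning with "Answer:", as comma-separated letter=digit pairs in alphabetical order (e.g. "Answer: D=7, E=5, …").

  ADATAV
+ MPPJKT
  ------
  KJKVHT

Step 1. [col 1: V + T ≡ T (mod 10)] from column 1 (nothing yet, carry-in 0, all letters distinct, none taken yet): V must equal 0, so V=0.
Step 2. [col 1: V + T ≡ T (mod 10)] no forcing yet in column 1 (carry-in 0); T=5 is free and consistent — try it. So T=5.
Step 3. [col 2: A + K ≡ H (mod 10)] no forcing yet in column 2 (carry-in 0); A=7 is free and consistent — try it, so A=7.
Step 4. [col 2: A + K ≡ H (mod 10)] column 2 (A + K ≡ H (mod 10), carry-in 0) doesn't pin H yet; pick H=6 and continue. So H=6.
Step 5. [col 2: A + K ≡ H (mod 10)] from column 2 (A=7, H=6, carry-in 0, digits 0,5,6,7 already taken and all letters distinct): K must equal 9, so K=9.
Step 6. [col 3: T + J ≡ V (mod 10)] column 3: given T=5, V=0, carry-in 1, and digits 0,5,6,7,9 already taken and all letters distinct, T+J≡V (mod 10) forces J=4, so J=4.
Step 7. [col 4: A + P ≡ K (mod 10)] from column 4 (A=7, K=9, carry-in 1, digits 0,4,5,6,7,9 already taken and all letters distinct): P must equal 1 ⇒ P=1.
Step 8. [col 5: D + P ≡ J (mod 10)] in column 5 we have D+P≡J with carry-in 0; given P=1, J=4 and digits 0,1,4,5,6,7,9 already taken and all letters distinct, that pins D to 3. So D=3.
Step 9. [col 6: A + M ≡ K (mod 10)] column 6 reads A+M+carry(0)=K with A=7, K=9; with digits 0,1,3,4,5,6,7,9 already taken and all letters distinct, the only value for M is 2 ⇒ M=2.

Answer: A=7, D=3, H=6, J=4, K=9, M=2, P=1, T=5, V=0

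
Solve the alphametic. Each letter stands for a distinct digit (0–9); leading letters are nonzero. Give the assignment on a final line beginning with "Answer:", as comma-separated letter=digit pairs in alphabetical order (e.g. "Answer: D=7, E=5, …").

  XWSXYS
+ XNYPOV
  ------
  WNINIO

Step 1. [col 1: S + V ≡ O (mod 10)] several values work for V in column 1 (S + V ≡ O (mod 10), carry-in 0); try V=1. So V=1.
Step 2. [col 1: S + V ≡ O (mod 10)] O=7 is one option consistent with column 1 (S + V ≡ O (mod 10), carry-in 0) — take it. So O=7.
Step 3. [col 1: S + V ≡ O (mod 10)] in column 1 we have S+V≡O with carry-in 0; given V=1, O=7 and digits 1,7 already taken and all letters distinct, that pins S to 6. So S=6.
Step 4. [col 2: Y + O ≡ I (mod 10)] no forcing yet in column 2 (carry-in 0); I=2 is free and consistent — try it. So I=2.
Step 5. [col 2: Y + O ≡ I (mod 10)] column 2 reads Y+O+carry(0)=I with O=7, I=2; with digits 1,2,6,7 already taken and all letters distinct, the only value for Y is 5 ⇒ Y=5.
Step 6. [col 3: X + P ≡ N (mod 10)] column 3 (X + P ≡ N (mod 10), carry-in 1) doesn't pin X yet; pick X=4 and continue, so X=4.
Step 7. [col 3: X + P ≡ N (mod 10)] several values work for P in column 3 (X + P ≡ N (mod 10), carry-in 1); try P=8, so P=8.
Step 8. [col 3: X + P ≡ N (mod 10)] from column 3 (X=4, P=8, carry-in 1, digits 1,2,4,5,6,7,8 already taken and all letters distinct): N must equal 3, so N=3.
Step 9. [col 5: W + N ≡ N (mod 10)] column 5: given N=3, carry-in 1, and digits 1,2,3,4,5,6,7,8 already taken and all letters distinct, W+N≡N (mod 10) forces W=9. So W=9.

Answer: I=2, N=3, O=7, P=8, S=6, V=1, W=9, X=4, Y=5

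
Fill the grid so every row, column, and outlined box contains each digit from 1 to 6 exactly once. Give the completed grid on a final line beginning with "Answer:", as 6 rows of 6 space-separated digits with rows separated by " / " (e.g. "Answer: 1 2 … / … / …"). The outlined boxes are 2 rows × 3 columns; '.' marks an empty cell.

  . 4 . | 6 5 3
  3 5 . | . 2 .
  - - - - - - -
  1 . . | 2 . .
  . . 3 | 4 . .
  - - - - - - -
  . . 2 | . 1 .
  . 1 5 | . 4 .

Step 1. [r3c2∈{6}] r3c2 is down to just 6. So r3c2=6.
Step 2. [r4c6∈{1,5,6}] r4c6 is the only open cell in row 4 admitting 1. So r4c6=1.
Step 3. [r5c4∈{3,5}] col 4 places 5 nowhere but r5c4. So r5c4=5.
Step 4. [r6c1∈{6}] r6c1 has the single candidate 6 ⇒ r6c1=6.
Step 5. [r4c2∈{2}] r4c2 has the single candidate 2. So r4c2=2.
Step 6. [r2c4∈{1}] r2c4 has the single candidate 1 ⇒ r2c4=1.
Step 7. [r4c5∈{6}] only 6 remains possible at r4c5. So r4c5=6.
Step 8. [r6c6∈{2}] nothing but 2 survives at r6c6, so r6c6=2.
Step 9. [r5c6∈{6}] r5c6 has the single candidate 6. So r5c6=6.
Step 10. [r1c3∈{1}] nothing but 1 survives at r1c3 ⇒ r1c3=1.
Step 11. [r4c1∈{5}] r4c1's peers cover all but 5, so r4c1=5.
Step 12. [r3c6∈{5}] nothing but 5 survives at r3c6. So r3c6=5.
Step 13. [r2c6∈{4}] r2c6 has the single candidate 4. So r2c6=4.
Step 14. [r1c1∈{2}] r1c1's peers cover all but 2, so r1c1=2.
Step 15. [r5c2∈{3}] r5c2 is down to just 3. So r5c2=3.
Step 16. [r6c4∈{3}] only 3 remains possible at r6c4. So r6c4=3.
Step 17. [r2c3∈{6}] r2c3's peers cover all but 6 ⇒ r2c3=6.
Step 18. [r3c5∈{3}] nothing but 3 survives at r3c5. So r3c5=3.
Step 19. [r3c3∈{4}] r3c3 has the single candidate 4. So r3c3=4.
Step 20. [r5c1∈{4}] r5c1 is down to just 4, so r5c1=4.

Answer: 2 4 1 6 5 3 / 3 5 6 1 2 4 / 1 6 4 2 3 5 / 5 2 3 4 6 1 / 4 3 2 5 1 6 / 6 1 5 3 4 2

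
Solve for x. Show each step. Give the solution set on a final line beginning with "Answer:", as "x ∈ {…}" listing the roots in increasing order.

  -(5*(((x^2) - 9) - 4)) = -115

Step 1. [-(5*(((x^2) - 9) - 4)) = -115] leading − — multiply by −1, so neg: 5*(((x^2) - 9) - 4) = 115.
Step 2. [5*(((x^2) - 9) - 4) = 115] 5·(inner) — divide through by 5, so div: ((x^2) - 9) - 4 = 23.
Step 3. [((x^2) - 9) - 4 = 23] peel the -4: add 4 from each side. So sub: (x^2) - 9 = 27.
Step 4. [(x^2) - 9 = 27] add 9: x sits inside (… - 9). So sub: x^2 = 36.
Step 5. [x^2 = 36] 36 ≥ 0, LHS is (·)² — take ±√ ⇒ sqrt: x = 6 or -6.

Answer: x ∈ {-6, 6}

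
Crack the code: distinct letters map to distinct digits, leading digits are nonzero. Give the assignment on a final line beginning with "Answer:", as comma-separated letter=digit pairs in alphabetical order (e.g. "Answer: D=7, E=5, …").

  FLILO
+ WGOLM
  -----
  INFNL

Step 1. [col 1: O + M ≡ L (mod 10)] several values work for O in column 1 (O + M ≡ L (mod 10), carry-in 0); try O=2 ⇒ O=2.
Step 2. [col 1: O + M ≡ L (mod 10)] column 1 (O + M ≡ L (mod 10), carry-in 0) doesn't pin M yet; pick M=3 and continue ⇒ M=3.
Step 3. [col 1: O + M ≡ L (mod 10)] column 1 reads O+M+carry(0)=L with O=2, M=3; with digits 2,3 already taken and all letters distinct, the only value for L is 5, so L=5.
Step 4. [col 2: L + L ≡ N (mod 10)] column 2 reads L+L+carry(0)=N with L=5; with digits 2,3,5 already taken and all letters distinct, the only value for N is 0 ⇒ N=0.
Step 5. [col 3: I + O ≡ F (mod 10)] I=8 is one option consistent with column 3 (I + O ≡ F (mod 10), carry-in 1) — take it, so I=8.
Step 6. [col 3: I + O ≡ F (mod 10)] from column 3 (I=8, O=2, carry-in 1, digits 0,2,3,5,8 already taken and all letters distinct): F must equal 1, so F=1.
Step 7. [col 4: L + G ≡ N (mod 10)] from column 4 (L=5, N=0, carry-in 1, digits 0,1,2,3,5,8 already taken and all letters distinct): G must equal 4. So G=4.
Step 8. [col 5: F + W ≡ I (mod 10)] column 5: given F=1, I=8, carry-in 1, and digits 0,1,2,3,4,5,8 already taken and all letters distinct, F+W≡I (mod 10) forces W=6. So W=6.

Answer: F=1, G=4, I=8, L=5, M=3, N=0, O=2, W=6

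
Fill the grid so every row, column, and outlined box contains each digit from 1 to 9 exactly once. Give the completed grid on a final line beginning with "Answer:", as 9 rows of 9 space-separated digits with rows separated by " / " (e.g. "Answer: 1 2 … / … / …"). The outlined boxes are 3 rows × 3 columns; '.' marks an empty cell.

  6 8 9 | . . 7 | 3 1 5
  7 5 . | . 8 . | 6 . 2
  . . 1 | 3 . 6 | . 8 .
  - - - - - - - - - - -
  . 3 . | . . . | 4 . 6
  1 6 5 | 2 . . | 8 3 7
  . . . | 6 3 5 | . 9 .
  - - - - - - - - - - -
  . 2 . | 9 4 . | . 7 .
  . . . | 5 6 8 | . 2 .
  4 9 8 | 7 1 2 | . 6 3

Step 1. [r2c6∈{1,4,9}] row 2 places 9 nowhere but r2c6. So r2c6=9.
Step 2. [r4c1∈{2,8,9}] in col 1, 9 fits only at r4c1 ⇒ r4c1=9.
Step 3. [r2c3∈{3,4}] row 2 places 3 nowhere but r2c3, so r2c3=3.
Step 4. [r8c9∈{1,4,9}] row 8 places 4 nowhere but r8c9. So r8c9=4.
Step 5. [r8c3∈{7}] r8c3 has the single candidate 7. So r8c3=7.
Step 6. [r6c7∈{1,2}] col 7 places 2 nowhere but r6c7, so r6c7=2.
Step 7. [r2c4∈{1,4}] in row 2, 1 fits only at r2c4, so r2c4=1.
Step 8. [r7c1∈{3,5}] r7c1 is the only open cell in col 1 admitting 5. So r7c1=5.
Step 9. [r8c7∈{1,9}] r8c7 is the only open cell in row 8 admitting 9. So r8c7=9.
Step 10. [r6c3∈{4}] nothing but 4 survives at r6c3. So r6c3=4.
Step 11. [r3c1∈{2}] r3c1 is down to just 2. So r3c1=2.
Step 12. [r7c7∈{1}] r7c7 has the single candidate 1. So r7c7=1.
Step 13. [r4c5∈{7}] nothing but 7 survives at r4c5, so r4c5=7.
Step 14. [r4c3∈{2}] nothing but 2 survives at r4c3, so r4c3=2.
Step 15. [r6c1∈{8}] r6c1's peers cover all but 8. So r6c1=8.
Step 16. [r8c1∈{3}] r8c1 has the single candidate 3, so r8c1=3.
Step 17. [r3c7∈{7}] r3c7's peers cover all but 7 ⇒ r3c7=7.
Step 18. [r2c8∈{4}] r2c8's peers cover all but 4. So r2c8=4.
Step 19. [r5c5∈{9}] r5c5 has the single candidate 9, so r5c5=9.
Step 20. [r7c9∈{8}] r7c9 has the single candidate 8. So r7c9=8.
Step 21. [r9c7∈{5}] r9c7 is down to just 5, so r9c7=5.
Step 22. [r4c8∈{5}] r4c8's peers cover all but 5 ⇒ r4c8=5.
Step 23. [r1c4∈{4}] r1c4 is down to just 4, so r1c4=4.
Step 24. [r3c2∈{4}] r3c2 is down to just 4 ⇒ r3c2=4.
Step 25. [r4c6∈{1}] r4c6 is down to just 1, so r4c6=1.
Step 26. [r6c2∈{7}] r6c2 has the single candidate 7 ⇒ r6c2=7.
Step 27. [r4c4∈{8}] only 8 remains possible at r4c4 ⇒ r4c4=8.
Step 28. [r1c5∈{2}] r1c5's peers cover all but 2. So r1c5=2.
Step 29. [r3c9∈{9}] only 9 remains possible at r3c9. So r3c9=9.
Step 30. [r7c3∈{6}] r7c3's peers cover all but 6, so r7c3=6.
Step 31. [r7c6∈{3}] nothing but 3 survives at r7c6 ⇒ r7c6=3.
Step 32. [r5c6∈{4}] r5c6's peers cover all but 4 ⇒ r5c6=4.
Step 33. [r3c5∈{5}] nothing but 5 survives at r3c5, so r3c5=5.
Step 34. [r8c2∈{1}] only 1 remains possible at r8c2 ⇒ r8c2=1.
Step 35. [r6c9∈{1}] r6c9's peers cover all but 1 ⇒ r6c9=1.

Answer: 6 8 9 4 2 7 3 1 5 / 7 5 3 1 8 9 6 4 2 / 2 4 1 3 5 6 7 8 9 / 9 3 2 8 7 1 4 5 6 / 1 6 5 2 9 4 8 3 7 / 8 7 4 6 3 5 2 9 1 / 5 2 6 9 4 3 1 7 8 / 3 1 7 5 6 8 9 2 4 / 4 9 8 7 1 2 5 6 3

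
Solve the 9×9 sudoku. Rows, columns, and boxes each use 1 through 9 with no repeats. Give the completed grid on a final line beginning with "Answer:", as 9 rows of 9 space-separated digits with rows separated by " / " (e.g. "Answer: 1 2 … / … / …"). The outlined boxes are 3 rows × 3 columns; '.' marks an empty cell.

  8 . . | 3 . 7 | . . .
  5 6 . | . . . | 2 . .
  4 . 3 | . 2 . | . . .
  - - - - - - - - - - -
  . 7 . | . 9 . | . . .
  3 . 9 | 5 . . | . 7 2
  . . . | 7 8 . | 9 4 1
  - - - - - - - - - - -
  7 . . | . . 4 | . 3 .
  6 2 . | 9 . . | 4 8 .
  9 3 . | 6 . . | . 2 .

Step 1. [r4c7∈{3,5,6,8}] across col 7, 3 lands solely at r4c7. So r4c7=3.
Step 2. [r7c9∈{5,6,9}] 9 has one home in row 7: r7c9. So r7c9=9.
Step 3. [r7c7∈{1,5,6}] across row 7, 6 lands solely at r7c7 ⇒ r7c7=6.
Step 4. [r9c7∈{1,5,7}] r9c7 is the only open cell in box 9 admitting 1 ⇒ r9c7=1.
Step 5. [r1c7∈{5}] r1c7's peers cover all but 5. So r1c7=5.
Step 6. [r3c6∈{1,5,6,8,9}] r3c6 is the only open cell in row 3 admitting 5 ⇒ r3c6=5.
Step 7. [r4c1∈{1,2}] col 1 places 1 nowhere but r4c1, so r4c1=1.
Step 8. [r1c5∈{1,4,6}] across box 2, 6 lands solely at r1c5. So r1c5=6.
Step 9. [r8c5∈{1,3,5,7}] across col 5, 3 lands solely at r8c5 ⇒ r8c5=3.
Step 10. [r8c6∈{1}] r8c6 has the single candidate 1. So r8c6=1.
Step 11. [r8c3∈{5}] r8c3 has the single candidate 5. So r8c3=5.
Step 12. [r3c7∈{7,8}] across col 7, 7 lands solely at r3c7, so r3c7=7.
Step 13. [r9c6∈{8}] r9c6 is down to just 8. So r9c6=8.
Step 14. [r6c1∈{2}] r6c1 has the single candidate 2 ⇒ r6c1=2.
Step 15. [r9c9∈{5,7}] in box 9, 5 fits only at r9c9. So r9c9=5.
Step 16. [r5c2∈{4,8}] r5c2 is the only open cell in col 2 admitting 4. So r5c2=4.
Step 17. [r2c5∈{1,4}] across col 5, 4 lands solely at r2c5 ⇒ r2c5=4.
Step 18. [r4c3∈{6,8}] r4c3 is the only open cell in box 4 admitting 8. So r4c3=8.
Step 19. [r4c9∈{6}] only 6 remains possible at r4c9. So r4c9=6.
Step 20. [r7c3∈{1}] only 1 remains possible at r7c3. So r7c3=1.
Step 21. [r3c8∈{1,6,9}] in row 3, 6 fits only at r3c8. So r3c8=6.
Step 22. [r3c2∈{1,9}] in row 3, 9 fits only at r3c2, so r3c2=9.
Step 23. [r3c4∈{1,8}] across row 3, 1 lands solely at r3c4 ⇒ r3c4=1.
Step 24. [r1c8∈{1,9}] 9 has one home in row 1: r1c8 ⇒ r1c8=9.
Step 25. [r5c6∈{6}] only 6 remains possible at r5c6. So r5c6=6.
Step 26. [r2c4∈{8}] nothing but 8 survives at r2c4. So r2c4=8.
Step 27. [r7c4∈{2}] r7c4 has the single candidate 2 ⇒ r7c4=2.
Step 28. [r4c6∈{2}] r4c6's peers cover all but 2. So r4c6=2.
Step 29. [r1c2∈{1}] only 1 remains possible at r1c2 ⇒ r1c2=1.
Step 30. [r6c2∈{5}] r6c2 has the single candidate 5, so r6c2=5.
Step 31. [r4c8∈{5}] only 5 remains possible at r4c8, so r4c8=5.
Step 32. [r1c9∈{4}] only 4 remains possible at r1c9. So r1c9=4.
Step 33. [r7c2∈{8}] r7c2 is down to just 8. So r7c2=8.
Step 34. [r8c9∈{7}] r8c9 is down to just 7. So r8c9=7.
Step 35. [r2c8∈{1}] only 1 remains possible at r2c8 ⇒ r2c8=1.
Step 36. [r1c3∈{2}] r1c3's peers cover all but 2. So r1c3=2.
Step 37. [r9c3∈{4}] r9c3 is down to just 4. So r9c3=4.
Step 38. [r3c9∈{8}] r3c9 is down to just 8, so r3c9=8.
Step 39. [r6c3∈{6}] r6c3's peers cover all but 6, so r6c3=6.
Step 40. [r6c6∈{3}] r6c6 is down to just 3 ⇒ r6c6=3.
Step 41. [r2c9∈{3}] r2c9 is down to just 3, so r2c9=3.
Step 42. [r5c7∈{8}] r5c7 is down to just 8, so r5c7=8.
Step 43. [r5c5∈{1}] r5c5 has the single candidate 1, so r5c5=1.
Step 44. [r9c5∈{7}] r9c5 has the single candidate 7 ⇒ r9c5=7.
Step 45. [r4c4∈{4}] r4c4 has the single candidate 4 ⇒ r4c4=4.
Step 46. [r2c3∈{7}] r2c3's peers cover all but 7 ⇒ r2c3=7.
Step 47. [r7c5∈{5}] r7c5 is down to just 5. So r7c5=5.
Step 48. [r2c6∈{9}] r2c6 has the single candidate 9, so r2c6=9.

Answer: 8 1 2 3 6 7 5 9 4 / 5 6 7 8 4 9 2 1 3 / 4 9 3 1 2 5 7 6 8 / 1 7 8 4 9 2 3 5 6 / 3 4 9 5 1 6 8 7 2 / 2 5 6 7 8 3 9 4 1 / 7 8 1 2 5 4 6 3 9 / 6 2 5 9 3 1 4 8 7 / 9 3 4 6 7 8 1 2 5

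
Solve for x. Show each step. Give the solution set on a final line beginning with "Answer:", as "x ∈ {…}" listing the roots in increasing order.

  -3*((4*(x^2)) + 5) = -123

Step 1. [-3*((4*(x^2)) + 5) = -123] -3·(inner) — divide through by -3 ⇒ div: (4*(x^2)) + 5 = 41.
Step 2. [(4*(x^2)) + 5 = 41] subtract 5: x sits inside (… + 5), so sub: 4*(x^2) = 36.
Step 3. [4*(x^2) = 36] leading coefficient 4: divide by 4, so div: x^2 = 9.
Step 4. [x^2 = 9] LHS squared, RHS 9 ≥ 0: apply √ (±) ⇒ sqrt: x = 3 or -3.

Answer: x ∈ {-3, 3}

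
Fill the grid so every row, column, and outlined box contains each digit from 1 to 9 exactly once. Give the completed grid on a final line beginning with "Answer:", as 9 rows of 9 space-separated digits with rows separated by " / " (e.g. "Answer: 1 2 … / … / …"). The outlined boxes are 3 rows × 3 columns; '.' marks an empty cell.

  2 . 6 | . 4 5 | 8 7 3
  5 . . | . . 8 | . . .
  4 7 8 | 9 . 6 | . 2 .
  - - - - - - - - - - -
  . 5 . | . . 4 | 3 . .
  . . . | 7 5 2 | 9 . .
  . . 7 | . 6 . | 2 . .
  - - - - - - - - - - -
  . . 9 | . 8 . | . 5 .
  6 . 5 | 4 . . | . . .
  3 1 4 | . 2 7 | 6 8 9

Step 1. [r2c3∈{1,3}] r2c3 is the only open cell in box 1 admitting 1. So r2c3=1.
Step 2. [r5c2∈{3,4,6,8}] 6 has one home in col 2: r5c2 ⇒ r5c2=6.
Step 3. [r6c2∈{3,4,8,9}] across col 2, 4 lands solely at r6c2 ⇒ r6c2=4.
Step 4. [r6c8∈{1}] r6c8's peers cover all but 1 ⇒ r6c8=1.
Step 5. [r4c9∈{6,7,8}] r4c9 is the only open cell in row 4 admitting 7. So r4c9=7.
Step 6. [r3c5∈{1,3}] row 3 places 3 nowhere but r3c5. So r3c5=3.
Step 7. [r2c8∈{4,6,9}] 9 has one home in col 8: r2c8. So r2c8=9.
Step 8. [r6c9∈{5,8}] across row 6, 5 lands solely at r6c9, so r6c9=5.
Step 9. [r3c9∈{1}] r3c9's peers cover all but 1, so r3c9=1.
Step 10. [r2c7∈{4}] r2c7 is down to just 4, so r2c7=4.
Step 11. [r8c9∈{2}] only 2 remains possible at r8c9, so r8c9=2.
Step 12. [r7c4∈{1,3,6}] in row 7, 6 fits only at r7c4 ⇒ r7c4=6.
Step 13. [r7c6∈{1,3}] 3 has one home in row 7: r7c6 ⇒ r7c6=3.
Step 14. [r8c6∈{1,9}] 1 has one home in col 6: r8c6, so r8c6=1.
Step 15. [r4c5∈{1,9}] r4c5 is the only open cell in col 5 admitting 1, so r4c5=1.
Step 16. [r4c1∈{8,9}] r4c1 is the only open cell in row 4 admitting 9 ⇒ r4c1=9.
Step 17. [r5c9∈{4,8}] in col 9, 8 fits only at r5c9. So r5c9=8.
Step 18. [r7c7∈{1,7}] in row 7, 1 fits only at r7c7, so r7c7=1.
Step 19. [r6c1∈{8}] nothing but 8 survives at r6c1. So r6c1=8.
Step 20. [r4c4∈{8}] r4c4 has the single candidate 8, so r4c4=8.
Step 21. [r8c5∈{9}] only 9 remains possible at r8c5, so r8c5=9.
Step 22. [r4c3∈{2}] r4c3 is down to just 2 ⇒ r4c3=2.
Step 23. [r2c5∈{7}] nothing but 7 survives at r2c5. So r2c5=7.
Step 24. [r5c1∈{1}] r5c1's peers cover all but 1, so r5c1=1.
Step 25. [r5c8∈{4}] only 4 remains possible at r5c8, so r5c8=4.
Step 26. [r9c4∈{5}] r9c4 is down to just 5, so r9c4=5.
Step 27. [r1c4∈{1}] r1c4 is down to just 1 ⇒ r1c4=1.
Step 28. [r1c2∈{9}] only 9 remains possible at r1c2, so r1c2=9.
Step 29. [r8c8∈{3}] nothing but 3 survives at r8c8, so r8c8=3.
Step 30. [r6c4∈{3}] r6c4 has the single candidate 3, so r6c4=3.
Step 31. [r8c7∈{7}] nothing but 7 survives at r8c7. So r8c7=7.
Step 32. [r2c4∈{2}] r2c4 is down to just 2, so r2c4=2.
Step 33. [r5c3∈{3}] r5c3 is down to just 3 ⇒ r5c3=3.
Step 34. [r7c2∈{2}] only 2 remains possible at r7c2. So r7c2=2.
Step 35. [r2c9∈{6}] r2c9 has the single candidate 6 ⇒ r2c9=6.
Step 36. [r8c2∈{8}] nothing but 8 survives at r8c2. So r8c2=8.
Step 37. [r3c7∈{5}] nothing but 5 survives at r3c7. So r3c7=5.
Step 38. [r2c2∈{3}] nothing but 3 survives at r2c2. So r2c2=3.
Step 39. [r7c1∈{7}] r7c1 has the single candidate 7 ⇒ r7c1=7.
Step 40. [r4c8∈{6}] only 6 remains possible at r4c8, so r4c8=6.
Step 41. [r7c9∈{4}] r7c9 has the single candidate 4. So r7c9=4.
Step 42. [r6c6∈{9}] r6c6's peers cover all but 9, so r6c6=9.

Answer: 2 9 6 1 4 5 8 7 3 / 5 3 1 2 7 8 4 9 6 / 4 7 8 9 3 6 5 2 1 / 9 5 2 8 1 4 3 6 7 / 1 6 3 7 5 2 9 4 8 / 8 4 7 3 6 9 2 1 5 / 7 2 9 6 8 3 1 5 4 / 6 8 5 4 9 1 7 3 2 / 3 1 4 5 2 7 6 8 9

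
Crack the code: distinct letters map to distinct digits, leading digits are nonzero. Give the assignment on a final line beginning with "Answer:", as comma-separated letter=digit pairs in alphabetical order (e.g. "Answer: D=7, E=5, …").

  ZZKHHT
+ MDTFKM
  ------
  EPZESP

Step 1. [col 1: T + M ≡ P (mod 10)] P=0 is one option consistent with column 1 (T + M ≡ P (mod 10), carry-in 0) — take it. So P=0.
Step 2. [col 1: T + M ≡ P (mod 10)] column 1 (T + M ≡ P (mod 10), carry-in 0) doesn't pin T yet; pick T=7 and continue. So T=7.
Step 3. [col 1: T + M ≡ P (mod 10)] column 1 reads T+M+carry(0)=P with T=7, P=0; with digits 0,7 already taken and all letters distinct, the only value for M is 3. So M=3.
Step 4. [col 2: H + K ≡ S (mod 10)] several values work for H in column 2 (H + K ≡ S (mod 10), carry-in 1); try H=2, so H=2.
Step 5. [col 2: H + K ≡ S (mod 10)] no forcing yet in column 2 (carry-in 1); K=8 is free and consistent — try it, so K=8.
Step 6. [col 2: H + K ≡ S (mod 10)] from column 2 (H=2, K=8, carry-in 1, digits 0,2,3,7,8 already taken and all letters distinct): S must equal 1 ⇒ S=1.
Step 7. [col 3: H + F ≡ E (mod 10)] from column 3 (H=2, carry-in 1, digits 0,1,2,3,7,8 already taken and all letters distinct): F must equal 6. So F=6.
Step 8. [col 3: H + F ≡ E (mod 10)] column 3 reads H+F+carry(1)=E with H=2, F=6; with digits 0,1,2,3,6,7,8 already taken and all letters distinct, the only value for E is 9, so E=9.
Step 9. [col 4: K + T ≡ Z (mod 10)] column 4: given K=8, T=7, carry-in 0, and digits 0,1,2,3,6,7,8,9 already taken and all letters distinct, K+T≡Z (mod 10) forces Z=5, so Z=5.
Step 10. [col 5: Z + D ≡ P (mod 10)] from column 5 (Z=5, P=0, carry-in 1, digits 0,1,2,3,5,6,7,8,9 already taken and all letters distinct): D must equal 4. So D=4.

Answer: D=4, E=9, F=6, H=2, K=8, M=3, P=0, S=1, T=7, Z=5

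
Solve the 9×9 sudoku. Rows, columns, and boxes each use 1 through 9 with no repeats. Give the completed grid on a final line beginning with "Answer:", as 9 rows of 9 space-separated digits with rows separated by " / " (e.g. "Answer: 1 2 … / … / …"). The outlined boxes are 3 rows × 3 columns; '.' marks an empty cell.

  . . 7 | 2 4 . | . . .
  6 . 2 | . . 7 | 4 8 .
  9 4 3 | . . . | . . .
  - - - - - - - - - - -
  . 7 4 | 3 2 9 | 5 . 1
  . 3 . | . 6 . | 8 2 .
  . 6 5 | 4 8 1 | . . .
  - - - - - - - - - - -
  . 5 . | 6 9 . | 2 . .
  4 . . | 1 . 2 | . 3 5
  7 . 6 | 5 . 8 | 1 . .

Step 1. [r2c5∈{1,3,5}] row 2 places 5 nowhere but r2c5. So r2c5=5.
Step 2. [r2c9∈{3,9}] in row 2, 3 fits only at r2c9 ⇒ r2c9=3.
Step 3. [r3c8∈{1,5,6,7}] row 3 places 5 nowhere but r3c8, so r3c8=5.
Step 4. [r8c7∈{6,7,9}] in row 8, 6 fits only at r8c7 ⇒ r8c7=6.
Step 5. [r1c8∈{1,6,9}] r1c8 is the only open cell in col 8 admitting 1 ⇒ r1c8=1.
Step 6. [r7c9∈{4,7,8}] col 9 places 8 nowhere but r7c9 ⇒ r7c9=8.
Step 7. [r5c3∈{1,9}] in box 4, 9 fits only at r5c3 ⇒ r5c3=9.
Step 8. [r8c2∈{8,9}] 9 has one home in row 8: r8c2. So r8c2=9.
Step 9. [r7c1∈{1,3}] in col 1, 3 fits only at r7c1 ⇒ r7c1=3.
Step 10. [r3c9∈{2,6,7}] 2 has one home in row 3: r3c9. So r3c9=2.
Step 11. [r1c9∈{6,9}] 6 has one home in col 9: r1c9, so r1c9=6.
Step 12. [r7c8∈{4,7}] row 7 places 7 nowhere but r7c8. So r7c8=7.
Step 13. [r6c8∈{9}] r6c8's peers cover all but 9 ⇒ r6c8=9.
Step 14. [r5c9∈{4,7}] across row 5, 4 lands solely at r5c9. So r5c9=4.
Step 15. [r4c1∈{8}] r4c1 is down to just 8 ⇒ r4c1=8.
Step 16. [r6c7∈{3,7}] 3 has one home in row 6: r6c7, so r6c7=3.
Step 17. [r2c4∈{9}] nothing but 9 survives at r2c4 ⇒ r2c4=9.
Step 18. [r2c2∈{1}] nothing but 1 survives at r2c2, so r2c2=1.
Step 19. [r3c6∈{6}] r3c6's peers cover all but 6. So r3c6=6.
Step 20. [r9c9∈{9}] r9c9 has the single candidate 9. So r9c9=9.
Step 21. [r5c4∈{7}] nothing but 7 survives at r5c4 ⇒ r5c4=7.
Step 22. [r5c1∈{1}] only 1 remains possible at r5c1 ⇒ r5c1=1.
Step 23. [r9c5∈{3}] r9c5's peers cover all but 3. So r9c5=3.
Step 24. [r9c2∈{2}] r9c2 is down to just 2, so r9c2=2.
Step 25. [r7c3∈{1}] only 1 remains possible at r7c3, so r7c3=1.
Step 26. [r8c5∈{7}] nothing but 7 survives at r8c5, so r8c5=7.
Step 27. [r4c8∈{6}] r4c8's peers cover all but 6 ⇒ r4c8=6.
Step 28. [r5c6∈{5}] r5c6's peers cover all but 5 ⇒ r5c6=5.
Step 29. [r1c1∈{5}] r1c1 has the single candidate 5, so r1c1=5.
Step 30. [r6c9∈{7}] only 7 remains possible at r6c9, so r6c9=7.
Step 31. [r6c1∈{2}] nothing but 2 survives at r6c1 ⇒ r6c1=2.
Step 32. [r3c4∈{8}] r3c4's peers cover all but 8 ⇒ r3c4=8.
Step 33. [r3c7∈{7}] r3c7 has the single candidate 7 ⇒ r3c7=7.
Step 34. [r1c7∈{9}] only 9 remains possible at r1c7, so r1c7=9.
Step 35. [r1c2∈{8}] r1c2 is down to just 8, so r1c2=8.
Step 36. [r9c8∈{4}] nothing but 4 survives at r9c8. So r9c8=4.
Step 37. [r1c6∈{3}] r1c6 is down to just 3. So r1c6=3.
Step 38. [r8c3∈{8}] nothing but 8 survives at r8c3 ⇒ r8c3=8.
Step 39. [r7c6∈{4}] nothing but 4 survives at r7c6, so r7c6=4.
Step 40. [r3c5∈{1}] only 1 remains possible at r3c5 ⇒ r3c5=1.

Answer: 5 8 7 2 4 3 9 1 6 / 6 1 2 9 5 7 4 8 3 / 9 4 3 8 1 6 7 5 2 / 8 7 4 3 2 9 5 6 1 / 1 3 9 7 6 5 8 2 4 / 2 6 5 4 8 1 3 9 7 / 3 5 1 6 9 4 2 7 8 / 4 9 8 1 7 2 6 3 5 / 7 2 6 5 3 8 1 4 9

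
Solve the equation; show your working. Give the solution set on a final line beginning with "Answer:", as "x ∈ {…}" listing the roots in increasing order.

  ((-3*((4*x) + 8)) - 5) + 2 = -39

Step 1. [((-3*((4*x) + 8)) - 5) + 2 = -39] +2 is outermost — subtract 2 both sides. So sub: (-3*((4*x) + 8)) - 5 = -41.
Step 2. [(-3*((4*x) + 8)) - 5 = -41] 5 comes off first (add 5). So sub: -3*((4*x) + 8) = -36.
Step 3. [-3*((4*x) + 8) = -36] leading coefficient -3: divide by -3, so div: (4*x) + 8 = 12.
Step 4. [(4*x) + 8 = 12] the outer +8 inverts by subtracting 8, so sub: 4*x = 4.
Step 5. [4*x = 4] divide by the outer 4, so div: x = 1.

Answer: x ∈ {1}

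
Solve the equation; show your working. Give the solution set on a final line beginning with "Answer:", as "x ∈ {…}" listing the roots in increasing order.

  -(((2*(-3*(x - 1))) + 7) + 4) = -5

Step 1. [-(((2*(-3*(x - 1))) + 7) + 4) = -5] flip signs both sides. So neg: ((2*(-3*(x - 1))) + 7) + 4 = 5.
Step 2. [((2*(-3*(x - 1))) + 7) + 4 = 5] 4 comes off first (subtract 4) ⇒ sub: (2*(-3*(x - 1))) + 7 = 1.
Step 3. [(2*(-3*(x - 1))) + 7 = 1] 7 comes off first (subtract 7). So sub: 2*(-3*(x - 1)) = -6.
Step 4. [2*(-3*(x - 1)) = -6] 2·(inner) — divide through by 2, so div: -3*(x - 1) = -3.
Step 5. [-3*(x - 1) = -3] -3 out front; divide by -3, so div: x - 1 = 1.
Step 6. [x - 1 = 1] 1 comes off first (add 1), so sub: x = 2.

Answer: x ∈ {2}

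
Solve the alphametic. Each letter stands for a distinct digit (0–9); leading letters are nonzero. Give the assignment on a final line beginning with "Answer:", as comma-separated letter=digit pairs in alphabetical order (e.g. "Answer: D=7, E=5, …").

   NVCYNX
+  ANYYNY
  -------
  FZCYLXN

Step 1. [col 1: X + Y ≡ N (mod 10)] X=5 is one option consistent with column 1 (X + Y ≡ N (mod 10), carry-in 0) — take it, so X=5.
Step 2. [col 1: X + Y ≡ N (mod 10)] no forcing yet in column 1 (carry-in 0); N=2 is free and consistent — try it ⇒ N=2.
Step 3. [col 1: X + Y ≡ N (mod 10)] from column 1 (X=5, N=2, carry-in 0, digits 2,5 already taken and all letters distinct): Y must equal 7, so Y=7.
Step 4. [col 3: Y + Y ≡ L (mod 10)] from column 3 (Y=7, carry-in 0, digits 2,5,7 already taken and all letters distinct): L must equal 4 ⇒ L=4.
Step 5. [col 4: C + Y ≡ Y (mod 10)] in column 4 we have C+Y≡Y with carry-in 1; given Y=7 and digits 2,4,5,7 already taken and all letters distinct, that pins C to 9 ⇒ C=9.
Step 6. [F] F is the leading digit of a 7-digit sum of two 6-digit numbers; the final carry is exactly 1 ⇒ F=1.
Step 7. [col 5: V + N ≡ C (mod 10)] column 5: given N=2, C=9, carry-in 1, and digits 1,2,4,5,7,9 already taken and all letters distinct, V+N≡C (mod 10) forces V=6 ⇒ V=6.
Step 8. [col 6: N + A ≡ Z (mod 10)] from column 6 (N=2, carry-in 0, digits 1,2,4,5,6,7,9 already taken and all letters distinct): A must equal 8 ⇒ A=8.
Step 9. [col 6: N + A ≡ Z (mod 10)] column 6 reads N+A+carry(0)=Z with N=2, A=8; with digits 1,2,4,5,6,7,8,9 already taken and all letters distinct, the only value for Z is 0 ⇒ Z=0.

Answer: A=8, C=9, F=1, L=4, N=2, V=6, X=5, Y=7, Z=0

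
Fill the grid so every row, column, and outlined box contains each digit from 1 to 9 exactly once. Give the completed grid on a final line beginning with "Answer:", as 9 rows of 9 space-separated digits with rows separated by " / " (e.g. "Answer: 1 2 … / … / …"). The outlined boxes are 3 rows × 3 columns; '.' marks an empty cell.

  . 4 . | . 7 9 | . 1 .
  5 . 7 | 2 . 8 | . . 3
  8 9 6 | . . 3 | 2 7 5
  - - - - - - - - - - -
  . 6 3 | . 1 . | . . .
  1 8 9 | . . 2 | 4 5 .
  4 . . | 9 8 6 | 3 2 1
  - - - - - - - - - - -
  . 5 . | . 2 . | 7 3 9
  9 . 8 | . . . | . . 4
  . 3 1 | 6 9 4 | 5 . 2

Step 1. [r3c4∈{1,4}] across row 3, 1 lands solely at r3c4 ⇒ r3c4=1.
Step 2. [r2c5∈{4,6}] across col 5, 6 lands solely at r2c5. So r2c5=6.
Step 3. [r8c5∈{3,5}] r8c5 is the only open cell in col 5 admitting 5. So r8c5=5.
Step 4. [r6c2∈{7}] nothing but 7 survives at r6c2 ⇒ r6c2=7.
Step 5. [r4c4∈{4,5,7}] row 4 places 4 nowhere but r4c4, so r4c4=4.
Step 6. [r8c4∈{3,7}] in row 8, 3 fits only at r8c4, so r8c4=3.
Step 7. [r2c7∈{9}] only 9 remains possible at r2c7, so r2c7=9.
Step 8. [r4c7∈{8}] only 8 remains possible at r4c7 ⇒ r4c7=8.
Step 9. [r1c7∈{6}] nothing but 6 survives at r1c7, so r1c7=6.
Step 10. [r4c9∈{7}] nothing but 7 survives at r4c9. So r4c9=7.
Step 11. [r1c3∈{2}] r1c3's peers cover all but 2, so r1c3=2.
Step 12. [r8c6∈{1,7}] 7 has one home in row 8: r8c6 ⇒ r8c6=7.
Step 13. [r9c1∈{7}] only 7 remains possible at r9c1, so r9c1=7.
Step 14. [r7c3∈{4}] r7c3's peers cover all but 4 ⇒ r7c3=4.
Step 15. [r1c4∈{5}] only 5 remains possible at r1c4 ⇒ r1c4=5.
Step 16. [r8c8∈{6}] only 6 remains possible at r8c8. So r8c8=6.
Step 17. [r7c4∈{8}] r7c4 is down to just 8. So r7c4=8.
Step 18. [r5c9∈{6}] r5c9's peers cover all but 6. So r5c9=6.
Step 19. [r8c2∈{2}] nothing but 2 survives at r8c2, so r8c2=2.
Step 20. [r2c2∈{1}] r2c2 is down to just 1, so r2c2=1.
Step 21. [r7c6∈{1}] only 1 remains possible at r7c6 ⇒ r7c6=1.
Step 22. [r9c8∈{8}] nothing but 8 survives at r9c8. So r9c8=8.
Step 23. [r6c3∈{5}] nothing but 5 survives at r6c3. So r6c3=5.
Step 24. [r2c8∈{4}] nothing but 4 survives at r2c8. So r2c8=4.
Step 25. [r4c1∈{2}] r4c1's peers cover all but 2. So r4c1=2.
Step 26. [r4c8∈{9}] r4c8 is down to just 9, so r4c8=9.
Step 27. [r4c6∈{5}] only 5 remains possible at r4c6 ⇒ r4c6=5.
Step 28. [r5c5∈{3}] only 3 remains possible at r5c5, so r5c5=3.
Step 29. [r5c4∈{7}] r5c4 has the single candidate 7 ⇒ r5c4=7.
Step 30. [r3c5∈{4}] nothing but 4 survives at r3c5 ⇒ r3c5=4.
Step 31. [r7c1∈{6}] r7c1 has the single candidate 6, so r7c1=6.
Step 32. [r8c7∈{1}] r8c7's peers cover all but 1. So r8c7=1.
Step 33. [r1c1∈{3}] only 3 remains possible at r1c1. So r1c1=3.
Step 34. [r1c9∈{8}] nothing but 8 survives at r1c9 ⇒ r1c9=8.

Answer: 3 4 2 5 7 9 6 1 8 / 5 1 7 2 6 8 9 4 3 / 8 9 6 1 4 3 2 7 5 / 2 6 3 4 1 5 8 9 7 / 1 8 9 7 3 2 4 5 6 / 4 7 5 9 8 6 3 2 1 / 6 5 4 8 2 1 7 3 9 / 9 2 8 3 5 7 1 6 4 / 7 3 1 6 9 4 5 8 2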